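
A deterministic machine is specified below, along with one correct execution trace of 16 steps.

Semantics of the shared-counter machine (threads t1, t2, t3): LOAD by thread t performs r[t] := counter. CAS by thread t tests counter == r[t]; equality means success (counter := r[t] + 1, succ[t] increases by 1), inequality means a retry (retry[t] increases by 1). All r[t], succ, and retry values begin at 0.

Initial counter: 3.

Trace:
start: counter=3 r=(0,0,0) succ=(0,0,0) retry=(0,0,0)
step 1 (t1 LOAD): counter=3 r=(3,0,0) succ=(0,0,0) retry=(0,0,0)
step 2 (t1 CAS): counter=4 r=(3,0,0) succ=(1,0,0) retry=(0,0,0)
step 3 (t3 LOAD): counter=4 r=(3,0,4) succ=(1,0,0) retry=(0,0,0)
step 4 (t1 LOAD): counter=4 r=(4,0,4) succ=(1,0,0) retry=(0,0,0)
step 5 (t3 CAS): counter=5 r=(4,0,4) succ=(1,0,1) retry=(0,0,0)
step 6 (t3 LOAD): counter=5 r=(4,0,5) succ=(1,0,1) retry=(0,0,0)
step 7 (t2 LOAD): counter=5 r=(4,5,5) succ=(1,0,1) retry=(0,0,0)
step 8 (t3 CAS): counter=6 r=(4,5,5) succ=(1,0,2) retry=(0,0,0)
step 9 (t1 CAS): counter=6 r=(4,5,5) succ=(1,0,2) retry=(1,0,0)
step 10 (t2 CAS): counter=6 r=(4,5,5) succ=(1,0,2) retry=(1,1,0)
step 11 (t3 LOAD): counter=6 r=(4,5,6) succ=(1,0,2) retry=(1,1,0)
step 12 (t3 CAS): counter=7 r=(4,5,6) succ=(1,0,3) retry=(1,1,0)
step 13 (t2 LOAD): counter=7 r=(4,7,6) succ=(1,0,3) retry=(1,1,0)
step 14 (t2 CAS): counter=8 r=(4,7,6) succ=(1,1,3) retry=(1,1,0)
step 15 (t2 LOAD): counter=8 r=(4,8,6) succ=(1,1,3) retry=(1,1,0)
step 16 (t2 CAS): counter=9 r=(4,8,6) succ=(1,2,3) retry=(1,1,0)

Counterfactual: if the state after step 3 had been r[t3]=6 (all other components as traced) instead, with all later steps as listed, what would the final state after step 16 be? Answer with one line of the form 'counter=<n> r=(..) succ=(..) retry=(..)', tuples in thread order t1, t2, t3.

counter=8 r=(4,7,5) succ=(1,2,2) retry=(1,1,1)

state after step 3 := counter=4 r=(3,0,6) succ=(1,0,0) retry=(0,0,0)
step 4 (t1 LOAD): counter=4 r=(4,0,6) succ=(1,0,0) retry=(0,0,0)
step 5 (t3 CAS): counter=4 r=(4,0,6) succ=(1,0,0) retry=(0,0,1)
step 6 (t3 LOAD): counter=4 r=(4,0,4) succ=(1,0,0) retry=(0,0,1)
step 7 (t2 LOAD): counter=4 r=(4,4,4) succ=(1,0,0) retry=(0,0,1)
step 8 (t3 CAS): counter=5 r=(4,4,4) succ=(1,0,1) retry=(0,0,1)
step 9 (t1 CAS): counter=5 r=(4,4,4) succ=(1,0,1) retry=(1,0,1)
step 10 (t2 CAS): counter=5 r=(4,4,4) succ=(1,0,1) retry=(1,1,1)
step 11 (t3 LOAD): counter=5 r=(4,4,5) succ=(1,0,1) retry=(1,1,1)
step 12 (t3 CAS): counter=6 r=(4,4,5) succ=(1,0,2) retry=(1,1,1)
step 13 (t2 LOAD): counter=6 r=(4,6,5) succ=(1,0,2) retry=(1,1,1)
step 14 (t2 CAS): counter=7 r=(4,6,5) succ=(1,1,2) retry=(1,1,1)
step 15 (t2 LOAD): counter=7 r=(4,7,5) succ=(1,1,2) retry=(1,1,1)
step 16 (t2 CAS): counter=8 r=(4,7,5) succ=(1,2,2) retry=(1,1,1)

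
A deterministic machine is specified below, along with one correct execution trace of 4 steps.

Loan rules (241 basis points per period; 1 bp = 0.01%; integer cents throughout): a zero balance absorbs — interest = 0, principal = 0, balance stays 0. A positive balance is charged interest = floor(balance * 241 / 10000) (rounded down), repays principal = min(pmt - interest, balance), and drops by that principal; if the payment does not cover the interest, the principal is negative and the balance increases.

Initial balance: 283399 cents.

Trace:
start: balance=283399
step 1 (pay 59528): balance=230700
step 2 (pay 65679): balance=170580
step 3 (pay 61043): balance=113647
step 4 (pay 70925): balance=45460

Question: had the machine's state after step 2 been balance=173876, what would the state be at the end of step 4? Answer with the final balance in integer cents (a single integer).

state after step 2 := balance=173876
step 3 (pay 61043): balance=117023
step 4 (pay 70925): balance=48918

48918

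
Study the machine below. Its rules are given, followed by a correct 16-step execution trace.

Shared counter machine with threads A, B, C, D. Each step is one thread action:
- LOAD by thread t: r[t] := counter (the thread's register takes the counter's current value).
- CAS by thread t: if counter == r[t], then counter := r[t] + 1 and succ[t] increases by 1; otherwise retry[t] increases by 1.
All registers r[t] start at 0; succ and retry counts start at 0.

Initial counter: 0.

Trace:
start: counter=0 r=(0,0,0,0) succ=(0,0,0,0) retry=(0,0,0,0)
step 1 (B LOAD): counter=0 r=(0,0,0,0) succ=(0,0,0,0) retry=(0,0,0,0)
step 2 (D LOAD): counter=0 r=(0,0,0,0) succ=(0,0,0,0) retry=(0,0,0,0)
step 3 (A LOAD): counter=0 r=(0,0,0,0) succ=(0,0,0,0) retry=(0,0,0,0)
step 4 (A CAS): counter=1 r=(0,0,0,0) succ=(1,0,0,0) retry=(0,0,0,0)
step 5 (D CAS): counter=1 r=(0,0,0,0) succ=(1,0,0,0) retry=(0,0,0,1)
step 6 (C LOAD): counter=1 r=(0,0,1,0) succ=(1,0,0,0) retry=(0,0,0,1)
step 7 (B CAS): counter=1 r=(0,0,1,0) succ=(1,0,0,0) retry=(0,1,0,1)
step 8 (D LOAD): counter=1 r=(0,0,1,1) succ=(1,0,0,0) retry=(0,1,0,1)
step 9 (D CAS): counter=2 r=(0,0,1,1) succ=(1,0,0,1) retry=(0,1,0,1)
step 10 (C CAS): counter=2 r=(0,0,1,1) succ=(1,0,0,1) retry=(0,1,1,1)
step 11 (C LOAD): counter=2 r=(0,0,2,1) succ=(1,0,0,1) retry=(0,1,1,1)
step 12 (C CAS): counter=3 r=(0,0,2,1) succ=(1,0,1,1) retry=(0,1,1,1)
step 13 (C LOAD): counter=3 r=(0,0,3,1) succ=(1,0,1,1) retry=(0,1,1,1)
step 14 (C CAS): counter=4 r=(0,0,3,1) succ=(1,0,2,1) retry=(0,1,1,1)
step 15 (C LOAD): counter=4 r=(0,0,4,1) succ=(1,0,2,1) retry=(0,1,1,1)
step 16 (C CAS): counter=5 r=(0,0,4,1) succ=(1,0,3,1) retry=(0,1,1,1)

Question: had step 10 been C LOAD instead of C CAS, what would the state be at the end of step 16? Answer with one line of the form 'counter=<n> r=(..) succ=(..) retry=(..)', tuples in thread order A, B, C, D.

counter=5 r=(0,0,4,1) succ=(1,0,3,1) retry=(0,1,0,1)

(re-executing from step 10 with the substitution; state before step 10: counter=2 r=(0,0,1,1) succ=(1,0,0,1) retry=(0,1,0,1))
step 10 (C LOAD): counter=2 r=(0,0,2,1) succ=(1,0,0,1) retry=(0,1,0,1)
step 11 (C LOAD): counter=2 r=(0,0,2,1) succ=(1,0,0,1) retry=(0,1,0,1)
step 12 (C CAS): counter=3 r=(0,0,2,1) succ=(1,0,1,1) retry=(0,1,0,1)
step 13 (C LOAD): counter=3 r=(0,0,3,1) succ=(1,0,1,1) retry=(0,1,0,1)
step 14 (C CAS): counter=4 r=(0,0,3,1) succ=(1,0,2,1) retry=(0,1,0,1)
step 15 (C LOAD): counter=4 r=(0,0,4,1) succ=(1,0,2,1) retry=(0,1,0,1)
step 16 (C CAS): counter=5 r=(0,0,4,1) succ=(1,0,3,1) retry=(0,1,0,1)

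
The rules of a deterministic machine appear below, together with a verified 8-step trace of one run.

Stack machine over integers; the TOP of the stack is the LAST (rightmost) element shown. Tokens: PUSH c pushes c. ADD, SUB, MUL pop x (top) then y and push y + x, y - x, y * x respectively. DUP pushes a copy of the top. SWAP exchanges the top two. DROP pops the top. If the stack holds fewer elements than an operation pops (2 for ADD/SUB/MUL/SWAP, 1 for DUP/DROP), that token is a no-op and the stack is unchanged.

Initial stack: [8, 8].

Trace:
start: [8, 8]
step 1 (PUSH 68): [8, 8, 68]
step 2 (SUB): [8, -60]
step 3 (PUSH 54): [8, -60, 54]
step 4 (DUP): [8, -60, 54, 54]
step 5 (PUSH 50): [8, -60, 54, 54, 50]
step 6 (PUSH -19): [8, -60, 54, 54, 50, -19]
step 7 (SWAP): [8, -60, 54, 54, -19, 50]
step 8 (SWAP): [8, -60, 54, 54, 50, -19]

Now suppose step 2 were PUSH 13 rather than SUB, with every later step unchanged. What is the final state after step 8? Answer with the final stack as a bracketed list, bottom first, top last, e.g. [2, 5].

[8, 8, 68, 13, 54, 54, 50, -19]

(re-executing from step 2 with the substitution; state before step 2: [8, 8, 68])
step 2 (PUSH 13): [8, 8, 68, 13]
step 3 (PUSH 54): [8, 8, 68, 13, 54]
step 4 (DUP): [8, 8, 68, 13, 54, 54]
step 5 (PUSH 50): [8, 8, 68, 13, 54, 54, 50]
step 6 (PUSH -19): [8, 8, 68, 13, 54, 54, 50, -19]
step 7 (SWAP): [8, 8, 68, 13, 54, 54, -19, 50]
step 8 (SWAP): [8, 8, 68, 13, 54, 54, 50, -19]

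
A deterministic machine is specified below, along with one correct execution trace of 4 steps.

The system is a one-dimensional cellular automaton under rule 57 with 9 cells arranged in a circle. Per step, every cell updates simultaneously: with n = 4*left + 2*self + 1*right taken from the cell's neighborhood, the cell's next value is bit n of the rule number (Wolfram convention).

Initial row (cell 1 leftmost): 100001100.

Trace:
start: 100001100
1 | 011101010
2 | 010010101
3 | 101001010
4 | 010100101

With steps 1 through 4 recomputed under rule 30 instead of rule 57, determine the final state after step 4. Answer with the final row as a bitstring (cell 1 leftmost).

(re-executing steps 1..4 under rule 30; state before step 1: 100001100)
1 | 110011011
2 | 001110010
3 | 011001111
4 | 010111000

010111000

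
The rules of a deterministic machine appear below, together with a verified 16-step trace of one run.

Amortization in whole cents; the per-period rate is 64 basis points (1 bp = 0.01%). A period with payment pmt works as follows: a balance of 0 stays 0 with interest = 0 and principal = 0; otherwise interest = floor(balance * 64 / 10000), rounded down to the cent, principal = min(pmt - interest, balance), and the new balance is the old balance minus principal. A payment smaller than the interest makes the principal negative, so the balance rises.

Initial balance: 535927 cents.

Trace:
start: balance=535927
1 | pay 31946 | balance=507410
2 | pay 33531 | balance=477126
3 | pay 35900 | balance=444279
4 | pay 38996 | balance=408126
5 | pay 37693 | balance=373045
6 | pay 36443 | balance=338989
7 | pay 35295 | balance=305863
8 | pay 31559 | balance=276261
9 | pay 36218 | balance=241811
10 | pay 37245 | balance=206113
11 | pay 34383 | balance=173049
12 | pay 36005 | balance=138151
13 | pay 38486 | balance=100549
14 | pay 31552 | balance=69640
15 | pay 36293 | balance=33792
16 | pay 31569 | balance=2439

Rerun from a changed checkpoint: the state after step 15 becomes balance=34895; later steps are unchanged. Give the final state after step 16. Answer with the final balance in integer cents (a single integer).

state after step 15 := balance=34895
16 | pay 31569 | balance=3549

3549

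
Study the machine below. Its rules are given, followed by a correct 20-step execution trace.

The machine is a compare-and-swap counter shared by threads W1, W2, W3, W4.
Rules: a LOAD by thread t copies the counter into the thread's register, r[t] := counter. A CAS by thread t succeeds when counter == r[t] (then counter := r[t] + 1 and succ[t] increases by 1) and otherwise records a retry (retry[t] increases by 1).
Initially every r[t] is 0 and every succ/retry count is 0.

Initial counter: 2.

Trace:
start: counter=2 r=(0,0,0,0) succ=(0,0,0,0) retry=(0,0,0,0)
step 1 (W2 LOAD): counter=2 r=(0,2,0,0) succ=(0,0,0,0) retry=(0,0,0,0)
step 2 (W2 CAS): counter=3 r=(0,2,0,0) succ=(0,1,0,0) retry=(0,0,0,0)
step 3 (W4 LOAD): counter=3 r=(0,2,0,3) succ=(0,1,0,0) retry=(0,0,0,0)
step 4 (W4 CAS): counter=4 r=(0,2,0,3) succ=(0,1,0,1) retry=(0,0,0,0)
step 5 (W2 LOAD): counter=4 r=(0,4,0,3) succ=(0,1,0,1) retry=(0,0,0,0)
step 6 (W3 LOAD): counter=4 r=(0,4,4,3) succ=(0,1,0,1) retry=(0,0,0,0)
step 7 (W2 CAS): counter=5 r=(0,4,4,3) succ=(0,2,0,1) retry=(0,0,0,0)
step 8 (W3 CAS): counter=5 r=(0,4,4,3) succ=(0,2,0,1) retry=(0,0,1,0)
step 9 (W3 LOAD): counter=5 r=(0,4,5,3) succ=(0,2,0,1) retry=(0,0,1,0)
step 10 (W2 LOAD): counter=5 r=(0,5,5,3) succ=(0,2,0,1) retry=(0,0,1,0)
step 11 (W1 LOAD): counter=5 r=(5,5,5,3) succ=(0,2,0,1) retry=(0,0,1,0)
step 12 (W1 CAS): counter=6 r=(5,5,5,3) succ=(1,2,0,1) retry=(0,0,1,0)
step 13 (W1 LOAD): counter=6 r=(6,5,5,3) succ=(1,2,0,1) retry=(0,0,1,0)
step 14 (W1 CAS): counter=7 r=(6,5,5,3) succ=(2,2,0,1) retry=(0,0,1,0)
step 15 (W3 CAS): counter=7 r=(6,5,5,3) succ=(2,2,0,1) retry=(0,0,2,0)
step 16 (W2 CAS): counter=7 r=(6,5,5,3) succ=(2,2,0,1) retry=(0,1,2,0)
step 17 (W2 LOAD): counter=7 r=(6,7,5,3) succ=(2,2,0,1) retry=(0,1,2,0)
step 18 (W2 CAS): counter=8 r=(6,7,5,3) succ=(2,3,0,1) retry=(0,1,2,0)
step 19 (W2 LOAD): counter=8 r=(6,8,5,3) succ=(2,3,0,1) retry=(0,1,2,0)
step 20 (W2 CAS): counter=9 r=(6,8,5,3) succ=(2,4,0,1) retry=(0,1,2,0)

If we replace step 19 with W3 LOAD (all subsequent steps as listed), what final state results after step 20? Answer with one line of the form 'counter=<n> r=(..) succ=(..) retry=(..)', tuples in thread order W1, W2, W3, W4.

(re-executing from step 19 with the substitution; state before step 19: counter=8 r=(6,7,5,3) succ=(2,3,0,1) retry=(0,1,2,0))
step 19 (W3 LOAD): counter=8 r=(6,7,8,3) succ=(2,3,0,1) retry=(0,1,2,0)
step 20 (W2 CAS): counter=8 r=(6,7,8,3) succ=(2,3,0,1) retry=(0,2,2,0)

counter=8 r=(6,7,8,3) succ=(2,3,0,1) retry=(0,2,2,0)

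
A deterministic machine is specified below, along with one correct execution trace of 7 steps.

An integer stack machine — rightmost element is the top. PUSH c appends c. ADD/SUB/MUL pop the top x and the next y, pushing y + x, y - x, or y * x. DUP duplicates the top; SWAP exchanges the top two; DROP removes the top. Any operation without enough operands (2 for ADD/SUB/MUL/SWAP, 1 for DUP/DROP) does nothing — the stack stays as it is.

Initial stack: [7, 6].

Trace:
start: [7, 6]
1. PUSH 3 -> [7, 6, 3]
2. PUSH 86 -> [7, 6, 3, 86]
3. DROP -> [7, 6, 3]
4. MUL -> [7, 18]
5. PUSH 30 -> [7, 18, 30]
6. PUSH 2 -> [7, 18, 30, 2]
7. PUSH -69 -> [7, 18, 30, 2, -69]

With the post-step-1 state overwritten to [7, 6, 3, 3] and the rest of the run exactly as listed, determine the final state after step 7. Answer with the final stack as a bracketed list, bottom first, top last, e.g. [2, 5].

state after step 1 := [7, 6, 3, 3]
2. PUSH 86 -> [7, 6, 3, 3, 86]
3. DROP -> [7, 6, 3, 3]
4. MUL -> [7, 6, 9]
5. PUSH 30 -> [7, 6, 9, 30]
6. PUSH 2 -> [7, 6, 9, 30, 2]
7. PUSH -69 -> [7, 6, 9, 30, 2, -69]

[7, 6, 9, 30, 2, -69]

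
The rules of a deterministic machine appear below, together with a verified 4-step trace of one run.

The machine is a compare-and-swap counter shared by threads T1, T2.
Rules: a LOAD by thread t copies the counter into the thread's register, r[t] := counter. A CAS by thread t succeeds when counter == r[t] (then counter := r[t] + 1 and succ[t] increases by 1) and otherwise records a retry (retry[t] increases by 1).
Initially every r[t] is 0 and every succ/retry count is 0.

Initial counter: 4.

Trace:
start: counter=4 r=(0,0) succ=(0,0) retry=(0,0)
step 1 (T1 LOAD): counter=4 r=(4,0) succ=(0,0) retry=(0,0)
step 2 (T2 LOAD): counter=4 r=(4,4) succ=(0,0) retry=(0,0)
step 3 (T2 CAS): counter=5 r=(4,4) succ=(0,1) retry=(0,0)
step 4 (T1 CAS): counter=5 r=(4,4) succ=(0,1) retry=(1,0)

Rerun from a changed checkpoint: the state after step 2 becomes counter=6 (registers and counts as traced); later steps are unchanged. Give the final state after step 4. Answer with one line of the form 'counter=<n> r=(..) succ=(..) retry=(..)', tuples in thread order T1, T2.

state after step 2 := counter=6 r=(4,4) succ=(0,0) retry=(0,0)
step 3 (T2 CAS): counter=6 r=(4,4) succ=(0,0) retry=(0,1)
step 4 (T1 CAS): counter=6 r=(4,4) succ=(0,0) retry=(1,1)

counter=6 r=(4,4) succ=(0,0) retry=(1,1)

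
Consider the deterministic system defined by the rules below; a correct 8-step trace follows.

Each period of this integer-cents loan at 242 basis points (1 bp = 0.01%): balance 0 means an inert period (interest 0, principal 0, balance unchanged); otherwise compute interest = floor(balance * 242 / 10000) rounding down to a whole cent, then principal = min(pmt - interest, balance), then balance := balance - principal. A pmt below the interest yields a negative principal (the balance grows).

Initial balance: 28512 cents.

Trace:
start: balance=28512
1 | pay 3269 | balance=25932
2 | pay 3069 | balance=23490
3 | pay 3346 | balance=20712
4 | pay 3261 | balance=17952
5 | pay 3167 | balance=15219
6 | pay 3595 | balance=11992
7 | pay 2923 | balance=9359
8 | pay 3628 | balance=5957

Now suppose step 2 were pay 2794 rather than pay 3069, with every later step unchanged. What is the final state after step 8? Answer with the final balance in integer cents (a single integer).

6274

(re-executing from step 2 with the substitution; state before step 2: balance=25932)
2 | pay 2794 | balance=23765
3 | pay 3346 | balance=20994
4 | pay 3261 | balance=18241
5 | pay 3167 | balance=15515
6 | pay 3595 | balance=12295
7 | pay 2923 | balance=9669
8 | pay 3628 | balance=6274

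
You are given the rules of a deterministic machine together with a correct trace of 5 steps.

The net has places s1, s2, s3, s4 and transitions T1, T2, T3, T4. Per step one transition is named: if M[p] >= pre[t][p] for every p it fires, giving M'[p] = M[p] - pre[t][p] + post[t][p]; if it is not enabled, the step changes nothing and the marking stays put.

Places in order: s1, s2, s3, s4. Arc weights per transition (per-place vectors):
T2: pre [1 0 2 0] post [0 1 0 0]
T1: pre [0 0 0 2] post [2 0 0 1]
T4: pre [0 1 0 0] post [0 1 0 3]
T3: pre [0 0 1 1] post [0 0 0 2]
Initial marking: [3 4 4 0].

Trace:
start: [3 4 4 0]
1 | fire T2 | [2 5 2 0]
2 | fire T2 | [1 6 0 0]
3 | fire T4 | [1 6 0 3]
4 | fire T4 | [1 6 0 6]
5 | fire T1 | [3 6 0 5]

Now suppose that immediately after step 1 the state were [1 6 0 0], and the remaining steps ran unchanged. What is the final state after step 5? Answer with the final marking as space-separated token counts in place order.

state after step 1 := [1 6 0 0]
2 | fire T2 | [1 6 0 0]
3 | fire T4 | [1 6 0 3]
4 | fire T4 | [1 6 0 6]
5 | fire T1 | [3 6 0 5]

3 6 0 5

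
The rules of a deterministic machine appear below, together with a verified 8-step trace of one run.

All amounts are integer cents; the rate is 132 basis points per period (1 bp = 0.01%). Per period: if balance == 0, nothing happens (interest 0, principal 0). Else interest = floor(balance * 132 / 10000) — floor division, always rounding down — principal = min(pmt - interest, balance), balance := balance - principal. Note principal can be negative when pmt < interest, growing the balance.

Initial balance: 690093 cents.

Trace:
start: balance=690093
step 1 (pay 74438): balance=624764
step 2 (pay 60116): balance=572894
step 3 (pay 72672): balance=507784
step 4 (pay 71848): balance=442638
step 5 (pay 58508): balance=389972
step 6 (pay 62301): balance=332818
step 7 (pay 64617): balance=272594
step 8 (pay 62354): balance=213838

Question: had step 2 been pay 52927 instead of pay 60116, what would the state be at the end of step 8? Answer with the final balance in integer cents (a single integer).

221616

(re-executing from step 2 with the substitution; state before step 2: balance=624764)
step 2 (pay 52927): balance=580083
step 3 (pay 72672): balance=515068
step 4 (pay 71848): balance=450018
step 5 (pay 58508): balance=397450
step 6 (pay 62301): balance=340395
step 7 (pay 64617): balance=280271
step 8 (pay 62354): balance=221616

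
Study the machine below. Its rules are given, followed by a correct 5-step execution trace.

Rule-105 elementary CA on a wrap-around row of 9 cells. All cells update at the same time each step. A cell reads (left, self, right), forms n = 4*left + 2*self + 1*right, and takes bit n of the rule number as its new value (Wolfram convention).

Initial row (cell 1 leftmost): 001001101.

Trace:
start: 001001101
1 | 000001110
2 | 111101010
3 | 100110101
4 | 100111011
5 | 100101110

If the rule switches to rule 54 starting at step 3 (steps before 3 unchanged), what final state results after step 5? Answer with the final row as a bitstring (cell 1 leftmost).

111110001

(re-executing steps 3..5 under rule 54; state before step 3: 111101010)
3 | 000011111
4 | 100100000
5 | 111110001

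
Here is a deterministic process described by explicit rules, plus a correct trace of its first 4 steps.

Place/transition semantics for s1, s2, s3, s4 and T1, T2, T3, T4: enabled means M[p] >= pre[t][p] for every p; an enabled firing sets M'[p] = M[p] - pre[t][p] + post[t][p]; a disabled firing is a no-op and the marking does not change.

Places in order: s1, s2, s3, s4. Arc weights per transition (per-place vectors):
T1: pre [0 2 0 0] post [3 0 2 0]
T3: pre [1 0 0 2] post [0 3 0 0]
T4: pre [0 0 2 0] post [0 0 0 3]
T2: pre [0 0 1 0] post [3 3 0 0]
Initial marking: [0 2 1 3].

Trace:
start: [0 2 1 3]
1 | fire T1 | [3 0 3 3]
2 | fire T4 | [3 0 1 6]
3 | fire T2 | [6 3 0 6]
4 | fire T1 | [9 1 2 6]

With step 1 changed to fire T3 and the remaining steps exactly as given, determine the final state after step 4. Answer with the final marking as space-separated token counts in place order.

(re-executing from step 1 with the substitution; state before step 1: [0 2 1 3])
1 | fire T3 | [0 2 1 3]
2 | fire T4 | [0 2 1 3]
3 | fire T2 | [3 5 0 3]
4 | fire T1 | [6 3 2 3]

6 3 2 3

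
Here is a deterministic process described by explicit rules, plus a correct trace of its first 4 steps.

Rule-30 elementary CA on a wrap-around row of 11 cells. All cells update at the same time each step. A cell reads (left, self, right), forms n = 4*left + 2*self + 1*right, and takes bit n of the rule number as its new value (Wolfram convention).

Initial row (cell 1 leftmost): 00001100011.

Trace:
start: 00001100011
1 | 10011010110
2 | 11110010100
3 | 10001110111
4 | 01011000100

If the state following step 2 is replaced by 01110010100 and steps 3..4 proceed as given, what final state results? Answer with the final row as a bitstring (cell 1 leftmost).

state after step 2 := 01110010100
3 | 11001110110
4 | 10111000100

10111000100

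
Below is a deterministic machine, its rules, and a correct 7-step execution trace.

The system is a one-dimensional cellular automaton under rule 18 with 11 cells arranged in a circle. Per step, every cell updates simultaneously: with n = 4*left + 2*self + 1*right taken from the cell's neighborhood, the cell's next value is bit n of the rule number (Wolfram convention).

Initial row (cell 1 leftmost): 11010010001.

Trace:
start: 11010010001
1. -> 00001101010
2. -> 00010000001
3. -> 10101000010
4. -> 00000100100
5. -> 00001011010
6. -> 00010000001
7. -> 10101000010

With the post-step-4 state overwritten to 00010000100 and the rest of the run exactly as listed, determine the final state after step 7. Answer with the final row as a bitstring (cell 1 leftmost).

state after step 4 := 00010000100
5. -> 00101001010
6. -> 01000110001
7. -> 00101001010

00101001010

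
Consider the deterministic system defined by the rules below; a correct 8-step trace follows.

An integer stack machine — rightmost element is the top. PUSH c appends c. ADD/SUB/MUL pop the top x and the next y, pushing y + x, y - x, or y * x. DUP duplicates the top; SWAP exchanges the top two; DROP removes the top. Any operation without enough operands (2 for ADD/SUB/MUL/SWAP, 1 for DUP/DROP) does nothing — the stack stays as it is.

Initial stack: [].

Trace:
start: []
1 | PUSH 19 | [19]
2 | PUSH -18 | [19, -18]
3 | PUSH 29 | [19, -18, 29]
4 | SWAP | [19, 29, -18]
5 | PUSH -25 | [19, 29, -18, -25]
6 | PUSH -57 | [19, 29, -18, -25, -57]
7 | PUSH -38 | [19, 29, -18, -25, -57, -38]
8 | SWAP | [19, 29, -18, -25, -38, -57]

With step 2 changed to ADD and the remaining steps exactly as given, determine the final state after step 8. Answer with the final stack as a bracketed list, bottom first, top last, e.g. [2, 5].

[29, 19, -25, -38, -57]

(re-executing from step 2 with the substitution; state before step 2: [19])
2 | ADD | [19]
3 | PUSH 29 | [19, 29]
4 | SWAP | [29, 19]
5 | PUSH -25 | [29, 19, -25]
6 | PUSH -57 | [29, 19, -25, -57]
7 | PUSH -38 | [29, 19, -25, -57, -38]
8 | SWAP | [29, 19, -25, -38, -57]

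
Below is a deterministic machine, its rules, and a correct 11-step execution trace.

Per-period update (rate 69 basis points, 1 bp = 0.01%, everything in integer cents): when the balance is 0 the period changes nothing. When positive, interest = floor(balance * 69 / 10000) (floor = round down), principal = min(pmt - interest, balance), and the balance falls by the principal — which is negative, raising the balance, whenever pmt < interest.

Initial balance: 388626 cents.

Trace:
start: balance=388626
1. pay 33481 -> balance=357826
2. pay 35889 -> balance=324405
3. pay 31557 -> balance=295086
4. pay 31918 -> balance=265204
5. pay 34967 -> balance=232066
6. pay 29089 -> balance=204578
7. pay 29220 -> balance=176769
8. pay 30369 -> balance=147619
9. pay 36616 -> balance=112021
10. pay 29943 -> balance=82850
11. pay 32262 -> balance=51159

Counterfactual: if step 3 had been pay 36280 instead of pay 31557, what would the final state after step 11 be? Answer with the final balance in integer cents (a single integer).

46170

(re-executing from step 3 with the substitution; state before step 3: balance=324405)
3. pay 36280 -> balance=290363
4. pay 31918 -> balance=260448
5. pay 34967 -> balance=227278
6. pay 29089 -> balance=199757
7. pay 29220 -> balance=171915
8. pay 30369 -> balance=142732
9. pay 36616 -> balance=107100
10. pay 29943 -> balance=77895
11. pay 32262 -> balance=46170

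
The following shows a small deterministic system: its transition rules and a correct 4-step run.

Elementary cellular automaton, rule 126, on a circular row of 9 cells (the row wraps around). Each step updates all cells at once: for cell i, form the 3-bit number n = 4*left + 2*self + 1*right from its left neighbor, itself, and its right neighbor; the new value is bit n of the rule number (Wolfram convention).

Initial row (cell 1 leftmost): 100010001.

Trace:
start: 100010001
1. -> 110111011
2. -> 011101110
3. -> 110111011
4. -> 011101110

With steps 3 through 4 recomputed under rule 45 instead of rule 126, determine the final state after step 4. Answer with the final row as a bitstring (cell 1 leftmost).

(re-executing steps 3..4 under rule 45; state before step 3: 011101110)
3. -> 010011000
4. -> 010010011

010010011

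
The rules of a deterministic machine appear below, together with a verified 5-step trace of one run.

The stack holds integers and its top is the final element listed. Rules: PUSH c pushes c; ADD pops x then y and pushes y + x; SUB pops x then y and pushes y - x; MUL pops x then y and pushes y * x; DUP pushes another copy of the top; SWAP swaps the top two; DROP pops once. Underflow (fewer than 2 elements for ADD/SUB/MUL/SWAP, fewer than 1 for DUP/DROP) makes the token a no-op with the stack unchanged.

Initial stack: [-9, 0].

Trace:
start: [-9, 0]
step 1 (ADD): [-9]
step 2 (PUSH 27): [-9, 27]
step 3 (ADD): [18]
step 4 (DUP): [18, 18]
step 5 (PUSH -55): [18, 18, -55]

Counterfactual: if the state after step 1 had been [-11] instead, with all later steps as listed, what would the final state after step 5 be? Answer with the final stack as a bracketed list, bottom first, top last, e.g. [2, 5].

[16, 16, -55]

state after step 1 := [-11]
step 2 (PUSH 27): [-11, 27]
step 3 (ADD): [16]
step 4 (DUP): [16, 16]
step 5 (PUSH -55): [16, 16, -55]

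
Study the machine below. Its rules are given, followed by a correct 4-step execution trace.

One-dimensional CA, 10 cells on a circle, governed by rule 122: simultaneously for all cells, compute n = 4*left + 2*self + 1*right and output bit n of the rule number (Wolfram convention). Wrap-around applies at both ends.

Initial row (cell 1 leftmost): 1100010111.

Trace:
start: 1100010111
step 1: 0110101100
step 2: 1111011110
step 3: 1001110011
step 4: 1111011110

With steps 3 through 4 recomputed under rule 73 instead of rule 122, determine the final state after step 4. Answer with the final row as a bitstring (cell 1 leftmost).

0000000000

(re-executing steps 3..4 under rule 73; state before step 3: 1111011110)
step 3: 1001010010
step 4: 0000000000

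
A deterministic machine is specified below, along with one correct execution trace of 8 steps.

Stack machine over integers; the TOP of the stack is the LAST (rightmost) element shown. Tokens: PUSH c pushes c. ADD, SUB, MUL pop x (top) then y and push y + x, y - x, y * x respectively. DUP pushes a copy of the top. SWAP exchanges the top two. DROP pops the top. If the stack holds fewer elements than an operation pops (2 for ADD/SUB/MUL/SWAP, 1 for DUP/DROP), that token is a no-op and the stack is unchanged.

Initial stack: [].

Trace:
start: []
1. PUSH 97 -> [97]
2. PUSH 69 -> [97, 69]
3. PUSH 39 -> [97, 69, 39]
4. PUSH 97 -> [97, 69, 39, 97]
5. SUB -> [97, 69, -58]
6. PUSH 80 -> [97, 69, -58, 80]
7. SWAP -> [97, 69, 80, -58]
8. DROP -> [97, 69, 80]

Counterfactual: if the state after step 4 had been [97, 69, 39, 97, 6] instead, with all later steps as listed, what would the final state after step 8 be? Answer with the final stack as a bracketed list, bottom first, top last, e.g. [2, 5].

state after step 4 := [97, 69, 39, 97, 6]
5. SUB -> [97, 69, 39, 91]
6. PUSH 80 -> [97, 69, 39, 91, 80]
7. SWAP -> [97, 69, 39, 80, 91]
8. DROP -> [97, 69, 39, 80]

[97, 69, 39, 80]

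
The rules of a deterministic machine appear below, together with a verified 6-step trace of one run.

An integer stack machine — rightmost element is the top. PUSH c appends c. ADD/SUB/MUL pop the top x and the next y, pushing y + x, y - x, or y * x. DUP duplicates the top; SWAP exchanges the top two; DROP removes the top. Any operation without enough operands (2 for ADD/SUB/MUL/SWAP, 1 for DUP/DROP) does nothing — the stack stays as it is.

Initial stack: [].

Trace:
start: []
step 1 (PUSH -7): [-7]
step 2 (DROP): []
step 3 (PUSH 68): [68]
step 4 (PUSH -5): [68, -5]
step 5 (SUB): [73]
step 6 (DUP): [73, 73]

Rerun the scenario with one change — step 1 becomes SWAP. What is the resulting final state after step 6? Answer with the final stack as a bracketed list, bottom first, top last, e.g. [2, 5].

(re-executing from step 1 with the substitution; state before step 1: [])
step 1 (SWAP): []
step 2 (DROP): []
step 3 (PUSH 68): [68]
step 4 (PUSH -5): [68, -5]
step 5 (SUB): [73]
step 6 (DUP): [73, 73]

[73, 73]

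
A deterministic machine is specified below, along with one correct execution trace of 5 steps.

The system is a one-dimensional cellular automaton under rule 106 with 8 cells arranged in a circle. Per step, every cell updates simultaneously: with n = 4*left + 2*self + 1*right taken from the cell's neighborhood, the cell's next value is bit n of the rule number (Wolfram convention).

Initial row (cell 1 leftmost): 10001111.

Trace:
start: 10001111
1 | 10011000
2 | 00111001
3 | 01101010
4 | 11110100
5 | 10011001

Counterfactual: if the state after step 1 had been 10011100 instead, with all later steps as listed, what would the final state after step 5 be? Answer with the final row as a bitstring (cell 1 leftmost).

state after step 1 := 10011100
2 | 00110101
3 | 01111010
4 | 11001100
5 | 11011101

11011101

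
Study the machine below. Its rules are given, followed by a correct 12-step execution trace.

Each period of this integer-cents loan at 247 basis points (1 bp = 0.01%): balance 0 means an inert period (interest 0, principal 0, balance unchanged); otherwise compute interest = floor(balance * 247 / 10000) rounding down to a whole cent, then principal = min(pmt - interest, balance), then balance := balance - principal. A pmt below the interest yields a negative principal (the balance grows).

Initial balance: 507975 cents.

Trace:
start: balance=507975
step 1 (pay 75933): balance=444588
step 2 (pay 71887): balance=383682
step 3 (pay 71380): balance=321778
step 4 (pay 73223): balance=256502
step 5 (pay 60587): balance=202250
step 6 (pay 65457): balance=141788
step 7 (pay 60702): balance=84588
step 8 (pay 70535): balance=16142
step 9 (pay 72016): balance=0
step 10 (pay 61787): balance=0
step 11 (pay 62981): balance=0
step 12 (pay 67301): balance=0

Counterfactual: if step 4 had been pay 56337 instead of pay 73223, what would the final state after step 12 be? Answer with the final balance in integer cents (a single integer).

(re-executing from step 4 with the substitution; state before step 4: balance=321778)
step 4 (pay 56337): balance=273388
step 5 (pay 60587): balance=219553
step 6 (pay 65457): balance=159518
step 7 (pay 60702): balance=102756
step 8 (pay 70535): balance=34759
step 9 (pay 72016): balance=0
step 10 (pay 61787): balance=0
step 11 (pay 62981): balance=0
step 12 (pay 67301): balance=0

0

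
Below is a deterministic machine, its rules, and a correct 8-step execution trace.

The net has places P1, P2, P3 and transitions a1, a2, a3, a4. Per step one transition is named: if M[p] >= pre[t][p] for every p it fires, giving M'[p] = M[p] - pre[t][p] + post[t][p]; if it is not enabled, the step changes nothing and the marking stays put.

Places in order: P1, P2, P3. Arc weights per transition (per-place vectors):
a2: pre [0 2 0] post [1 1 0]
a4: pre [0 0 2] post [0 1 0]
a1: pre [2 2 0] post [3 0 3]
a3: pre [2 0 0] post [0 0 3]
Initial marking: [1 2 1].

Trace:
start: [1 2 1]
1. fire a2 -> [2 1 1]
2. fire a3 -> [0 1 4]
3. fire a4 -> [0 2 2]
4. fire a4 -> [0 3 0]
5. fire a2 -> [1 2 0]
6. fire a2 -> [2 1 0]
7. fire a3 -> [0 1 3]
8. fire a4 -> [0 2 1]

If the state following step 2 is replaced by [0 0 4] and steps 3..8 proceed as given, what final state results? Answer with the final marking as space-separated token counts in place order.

1 1 0

state after step 2 := [0 0 4]
3. fire a4 -> [0 1 2]
4. fire a4 -> [0 2 0]
5. fire a2 -> [1 1 0]
6. fire a2 -> [1 1 0]
7. fire a3 -> [1 1 0]
8. fire a4 -> [1 1 0]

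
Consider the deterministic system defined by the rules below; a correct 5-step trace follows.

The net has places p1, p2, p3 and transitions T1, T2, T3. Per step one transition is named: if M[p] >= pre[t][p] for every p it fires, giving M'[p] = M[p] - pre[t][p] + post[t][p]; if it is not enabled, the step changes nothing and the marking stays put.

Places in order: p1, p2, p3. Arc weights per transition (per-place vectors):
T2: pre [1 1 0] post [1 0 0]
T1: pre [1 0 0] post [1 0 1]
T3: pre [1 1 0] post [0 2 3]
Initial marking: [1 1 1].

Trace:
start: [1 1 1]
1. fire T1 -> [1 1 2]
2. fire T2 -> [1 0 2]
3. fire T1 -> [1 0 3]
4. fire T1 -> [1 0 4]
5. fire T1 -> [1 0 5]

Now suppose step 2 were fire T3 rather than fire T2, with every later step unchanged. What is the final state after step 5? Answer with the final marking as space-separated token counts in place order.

0 2 5

(re-executing from step 2 with the substitution; state before step 2: [1 1 2])
2. fire T3 -> [0 2 5]
3. fire T1 -> [0 2 5]
4. fire T1 -> [0 2 5]
5. fire T1 -> [0 2 5]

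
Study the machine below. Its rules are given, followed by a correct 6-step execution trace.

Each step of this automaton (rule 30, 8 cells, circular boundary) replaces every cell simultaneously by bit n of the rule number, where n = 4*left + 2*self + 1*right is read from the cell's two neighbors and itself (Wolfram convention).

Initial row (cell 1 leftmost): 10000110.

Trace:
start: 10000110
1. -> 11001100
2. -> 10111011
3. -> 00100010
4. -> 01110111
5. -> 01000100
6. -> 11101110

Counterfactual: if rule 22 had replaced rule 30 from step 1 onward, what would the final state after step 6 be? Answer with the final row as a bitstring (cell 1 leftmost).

(re-executing steps 1..6 under rule 22; state before step 1: 10000110)
1. -> 11001000
2. -> 00111101
3. -> 11000001
4. -> 00100010
5. -> 01110111
6. -> 00000000

00000000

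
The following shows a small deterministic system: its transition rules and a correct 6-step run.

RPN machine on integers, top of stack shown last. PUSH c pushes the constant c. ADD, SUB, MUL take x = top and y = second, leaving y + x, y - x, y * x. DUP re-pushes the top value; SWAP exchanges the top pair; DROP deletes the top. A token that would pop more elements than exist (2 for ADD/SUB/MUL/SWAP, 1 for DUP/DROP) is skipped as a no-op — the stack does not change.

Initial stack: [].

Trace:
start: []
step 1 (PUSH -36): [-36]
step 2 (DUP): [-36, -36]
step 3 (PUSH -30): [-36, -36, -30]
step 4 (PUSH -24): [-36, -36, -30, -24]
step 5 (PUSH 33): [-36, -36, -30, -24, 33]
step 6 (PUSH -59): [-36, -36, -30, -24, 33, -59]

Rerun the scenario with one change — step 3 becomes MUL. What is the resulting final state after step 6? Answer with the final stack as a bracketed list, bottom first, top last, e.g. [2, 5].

[1296, -24, 33, -59]

(re-executing from step 3 with the substitution; state before step 3: [-36, -36])
step 3 (MUL): [1296]
step 4 (PUSH -24): [1296, -24]
step 5 (PUSH 33): [1296, -24, 33]
step 6 (PUSH -59): [1296, -24, 33, -59]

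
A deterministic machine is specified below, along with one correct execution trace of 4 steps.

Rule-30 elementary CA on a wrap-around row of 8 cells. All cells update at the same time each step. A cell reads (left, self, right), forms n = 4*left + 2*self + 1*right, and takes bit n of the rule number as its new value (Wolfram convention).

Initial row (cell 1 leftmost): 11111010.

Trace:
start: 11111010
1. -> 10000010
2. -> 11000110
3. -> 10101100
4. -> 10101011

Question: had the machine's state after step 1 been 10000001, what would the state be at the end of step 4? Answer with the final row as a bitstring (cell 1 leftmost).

11011101

state after step 1 := 10000001
2. -> 01000011
3. -> 01100110
4. -> 11011101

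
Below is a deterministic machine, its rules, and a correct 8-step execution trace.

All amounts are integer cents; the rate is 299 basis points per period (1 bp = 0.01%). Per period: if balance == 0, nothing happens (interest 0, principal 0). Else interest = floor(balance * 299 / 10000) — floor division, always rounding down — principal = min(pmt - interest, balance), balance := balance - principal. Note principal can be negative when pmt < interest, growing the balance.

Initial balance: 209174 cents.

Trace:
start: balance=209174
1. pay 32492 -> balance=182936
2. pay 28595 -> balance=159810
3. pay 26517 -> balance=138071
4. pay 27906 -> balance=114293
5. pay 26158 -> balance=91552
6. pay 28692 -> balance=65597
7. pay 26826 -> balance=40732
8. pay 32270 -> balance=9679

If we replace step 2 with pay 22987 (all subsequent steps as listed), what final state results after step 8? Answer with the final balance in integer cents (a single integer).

16370

(re-executing from step 2 with the substitution; state before step 2: balance=182936)
2. pay 22987 -> balance=165418
3. pay 26517 -> balance=143846
4. pay 27906 -> balance=120240
5. pay 26158 -> balance=97677
6. pay 28692 -> balance=71905
7. pay 26826 -> balance=47228
8. pay 32270 -> balance=16370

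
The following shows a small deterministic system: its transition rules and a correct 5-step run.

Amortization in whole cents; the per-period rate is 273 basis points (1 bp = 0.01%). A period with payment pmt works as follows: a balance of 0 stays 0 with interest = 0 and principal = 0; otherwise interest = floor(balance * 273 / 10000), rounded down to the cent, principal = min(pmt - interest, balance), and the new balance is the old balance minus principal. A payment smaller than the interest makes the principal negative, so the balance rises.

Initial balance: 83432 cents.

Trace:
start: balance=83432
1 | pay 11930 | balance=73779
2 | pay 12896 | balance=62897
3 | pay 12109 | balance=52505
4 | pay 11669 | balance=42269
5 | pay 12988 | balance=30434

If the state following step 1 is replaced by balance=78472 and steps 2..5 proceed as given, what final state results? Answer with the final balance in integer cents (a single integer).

state after step 1 := balance=78472
2 | pay 12896 | balance=67718
3 | pay 12109 | balance=57457
4 | pay 11669 | balance=47356
5 | pay 12988 | balance=35660

35660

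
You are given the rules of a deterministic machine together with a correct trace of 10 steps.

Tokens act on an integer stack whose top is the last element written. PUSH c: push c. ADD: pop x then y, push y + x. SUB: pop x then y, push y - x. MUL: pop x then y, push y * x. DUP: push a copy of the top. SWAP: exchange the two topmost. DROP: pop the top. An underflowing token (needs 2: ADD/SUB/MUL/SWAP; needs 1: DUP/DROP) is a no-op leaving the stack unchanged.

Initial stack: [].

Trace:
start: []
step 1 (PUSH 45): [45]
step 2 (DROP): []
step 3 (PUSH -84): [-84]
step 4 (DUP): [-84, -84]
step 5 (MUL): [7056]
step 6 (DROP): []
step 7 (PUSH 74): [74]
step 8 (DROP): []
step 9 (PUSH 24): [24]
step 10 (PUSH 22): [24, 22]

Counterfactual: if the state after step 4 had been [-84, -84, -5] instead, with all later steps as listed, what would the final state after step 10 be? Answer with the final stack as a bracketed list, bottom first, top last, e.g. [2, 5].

[-84, 24, 22]

state after step 4 := [-84, -84, -5]
step 5 (MUL): [-84, 420]
step 6 (DROP): [-84]
step 7 (PUSH 74): [-84, 74]
step 8 (DROP): [-84]
step 9 (PUSH 24): [-84, 24]
step 10 (PUSH 22): [-84, 24, 22]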